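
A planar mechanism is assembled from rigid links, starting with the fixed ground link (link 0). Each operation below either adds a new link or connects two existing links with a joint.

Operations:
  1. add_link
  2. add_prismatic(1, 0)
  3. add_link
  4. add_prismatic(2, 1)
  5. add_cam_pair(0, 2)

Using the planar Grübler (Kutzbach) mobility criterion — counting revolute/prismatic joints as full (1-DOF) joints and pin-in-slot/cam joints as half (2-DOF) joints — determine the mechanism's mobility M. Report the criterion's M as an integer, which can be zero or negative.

ground; <1,0,0>
#1 <2,0,0>
P:1↔0 J1 <2,1,0>
#2 <3,1,0>
P:2↔1 J1 <3,2,0>
C:0↔2 J2 <3,2,1>
3×2 − 2×2 − 1×1 = 1

M = 1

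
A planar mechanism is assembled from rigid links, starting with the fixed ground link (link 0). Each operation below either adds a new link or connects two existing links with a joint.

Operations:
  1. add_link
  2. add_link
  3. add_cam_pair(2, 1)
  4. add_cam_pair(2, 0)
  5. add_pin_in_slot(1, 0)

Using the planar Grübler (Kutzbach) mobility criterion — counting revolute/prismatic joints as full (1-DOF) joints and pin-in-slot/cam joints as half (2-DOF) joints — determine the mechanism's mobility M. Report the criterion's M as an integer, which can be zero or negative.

L=1 J1=0 J2=0
add link → L=2 J1=0 J2=0
add link → L=3 J1=0 J2=0
C@2,1 dof=2 J2 → L=3 J1=0 J2=1
C@2,0 dof=2 J2 → L=3 J1=0 J2=2
PS@1,0 dof=2 J2 → L=3 J1=0 J2=3
M=3(L−1)−2J1−J2=3·2−2·0−3=3

M = 3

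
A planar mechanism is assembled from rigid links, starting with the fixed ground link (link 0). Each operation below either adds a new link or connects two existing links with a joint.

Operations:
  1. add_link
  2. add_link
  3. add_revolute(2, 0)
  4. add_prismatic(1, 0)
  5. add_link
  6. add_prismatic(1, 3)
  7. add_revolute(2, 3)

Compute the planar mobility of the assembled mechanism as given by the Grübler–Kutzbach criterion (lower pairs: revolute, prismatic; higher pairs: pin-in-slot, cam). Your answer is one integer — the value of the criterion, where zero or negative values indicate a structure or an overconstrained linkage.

ground; <1,0,0>
#1 <2,0,0>
#2 <3,0,0>
R:2↔0 J1 <3,1,0>
P:1↔0 J1 <3,2,0>
#3 <4,2,0>
P:1↔3 J1 <4,3,0>
R:2↔3 J1 <4,4,0>
3×3 − 2×4 − 1×0 = 1

M = 1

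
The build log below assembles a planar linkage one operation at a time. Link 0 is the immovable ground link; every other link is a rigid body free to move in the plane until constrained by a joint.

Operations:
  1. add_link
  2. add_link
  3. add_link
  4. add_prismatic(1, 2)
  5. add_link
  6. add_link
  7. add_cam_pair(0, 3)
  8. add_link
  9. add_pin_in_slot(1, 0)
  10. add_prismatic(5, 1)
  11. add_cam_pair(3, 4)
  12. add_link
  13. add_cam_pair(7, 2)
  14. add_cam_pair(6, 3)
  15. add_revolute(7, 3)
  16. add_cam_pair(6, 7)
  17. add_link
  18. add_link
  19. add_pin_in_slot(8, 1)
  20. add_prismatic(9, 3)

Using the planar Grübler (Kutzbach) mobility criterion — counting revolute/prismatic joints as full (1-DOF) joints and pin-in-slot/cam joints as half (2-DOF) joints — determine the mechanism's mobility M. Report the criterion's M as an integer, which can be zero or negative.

M = 12

[1;0;0] (link 0 is ground)
L+ [2;0;0]
L+ [3;0;0]
L+ [4;0;0]
P(1,2)∈J1 [4;1;0]
L+ [5;1;0]
L+ [6;1;0]
C(0,3)∈J2 [6;1;1]
L+ [7;1;1]
PS(1,0)∈J2 [7;1;2]
P(5,1)∈J1 [7;2;2]
C(3,4)∈J2 [7;2;3]
L+ [8;2;3]
C(7,2)∈J2 [8;2;4]
C(6,3)∈J2 [8;2;5]
R(7,3)∈J1 [8;3;5]
C(6,7)∈J2 [8;3;6]
L+ [9;3;6]
L+ [10;3;6]
PS(8,1)∈J2 [10;3;7]
P(9,3)∈J1 [10;4;7]
mobility = 27 − 8 − 7 = 12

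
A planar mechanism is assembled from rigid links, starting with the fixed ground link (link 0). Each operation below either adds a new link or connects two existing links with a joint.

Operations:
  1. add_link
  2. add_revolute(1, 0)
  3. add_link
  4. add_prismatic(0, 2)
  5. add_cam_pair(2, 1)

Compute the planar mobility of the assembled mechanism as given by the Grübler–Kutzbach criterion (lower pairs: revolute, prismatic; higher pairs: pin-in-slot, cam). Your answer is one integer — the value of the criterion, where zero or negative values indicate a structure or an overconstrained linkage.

ground; <1,0,0>
#1 <2,0,0>
R:1↔0 J1 <2,1,0>
#2 <3,1,0>
P:0↔2 J1 <3,2,0>
C:2↔1 J2 <3,2,1>
3×2 − 2×2 − 1×1 = 1

M = 1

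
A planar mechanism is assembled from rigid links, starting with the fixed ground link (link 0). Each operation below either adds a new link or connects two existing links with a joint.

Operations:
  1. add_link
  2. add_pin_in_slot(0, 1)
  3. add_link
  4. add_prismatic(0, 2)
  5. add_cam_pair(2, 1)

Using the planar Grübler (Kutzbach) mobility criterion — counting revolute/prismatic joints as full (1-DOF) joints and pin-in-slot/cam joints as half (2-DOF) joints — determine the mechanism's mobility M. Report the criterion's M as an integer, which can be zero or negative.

link 0 = ground. State L|J1|J2 = 1|0|0
+link1  2|0|0
PS(0,1) f=2→J2  2|0|1
+link2  3|0|1
P(0,2) f=1→J1  3|1|1
C(2,1) f=2→J2  3|1|2
M = 3(3−1)−2·1−2 = 6−2−2 = 2

M = 2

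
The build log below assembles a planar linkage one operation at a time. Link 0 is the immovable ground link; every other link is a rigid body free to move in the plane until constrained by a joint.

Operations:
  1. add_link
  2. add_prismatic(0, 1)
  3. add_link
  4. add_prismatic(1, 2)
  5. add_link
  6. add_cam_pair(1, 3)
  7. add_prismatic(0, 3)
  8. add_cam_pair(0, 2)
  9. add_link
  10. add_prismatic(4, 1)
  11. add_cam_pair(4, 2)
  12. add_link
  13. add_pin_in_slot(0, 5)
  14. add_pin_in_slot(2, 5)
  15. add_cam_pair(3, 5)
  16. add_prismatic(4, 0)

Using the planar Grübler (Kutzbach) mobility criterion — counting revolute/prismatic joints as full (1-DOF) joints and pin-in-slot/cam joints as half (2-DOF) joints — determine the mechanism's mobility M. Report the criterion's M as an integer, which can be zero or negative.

M = -1

(L,J1,J2)=(1,0,0); link0 fixed
link1: (2,0,0)
P 0-1 [J1]: (2,1,0)
link2: (3,1,0)
P 1-2 [J1]: (3,2,0)
link3: (4,2,0)
C 1-3 [J2]: (4,2,1)
P 0-3 [J1]: (4,3,1)
C 0-2 [J2]: (4,3,2)
link4: (5,3,2)
P 4-1 [J1]: (5,4,2)
C 4-2 [J2]: (5,4,3)
link5: (6,4,3)
PS 0-5 [J2]: (6,4,4)
PS 2-5 [J2]: (6,4,5)
C 3-5 [J2]: (6,4,6)
P 4-0 [J1]: (6,5,6)
Grübler: 3·5 − 2·5 − 6 = -1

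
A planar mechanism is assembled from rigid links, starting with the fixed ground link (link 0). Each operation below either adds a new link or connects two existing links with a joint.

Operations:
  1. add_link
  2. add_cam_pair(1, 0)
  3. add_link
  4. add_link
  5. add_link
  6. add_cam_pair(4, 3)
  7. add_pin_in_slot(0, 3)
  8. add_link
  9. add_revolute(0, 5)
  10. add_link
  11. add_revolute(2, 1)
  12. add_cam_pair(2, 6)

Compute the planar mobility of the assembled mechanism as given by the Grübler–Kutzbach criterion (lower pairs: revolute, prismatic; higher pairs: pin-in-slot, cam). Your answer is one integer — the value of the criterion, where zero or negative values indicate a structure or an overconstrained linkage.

M = 10

link 0 = ground. State L|J1|J2 = 1|0|0
+link1  2|0|0
C(1,0) f=2→J2  2|0|1
+link2  3|0|1
+link3  4|0|1
+link4  5|0|1
C(4,3) f=2→J2  5|0|2
PS(0,3) f=2→J2  5|0|3
+link5  6|0|3
R(0,5) f=1→J1  6|1|3
+link6  7|1|3
R(2,1) f=1→J1  7|2|3
C(2,6) f=2→J2  7|2|4
M = 3(7−1)−2·2−4 = 18−4−4 = 10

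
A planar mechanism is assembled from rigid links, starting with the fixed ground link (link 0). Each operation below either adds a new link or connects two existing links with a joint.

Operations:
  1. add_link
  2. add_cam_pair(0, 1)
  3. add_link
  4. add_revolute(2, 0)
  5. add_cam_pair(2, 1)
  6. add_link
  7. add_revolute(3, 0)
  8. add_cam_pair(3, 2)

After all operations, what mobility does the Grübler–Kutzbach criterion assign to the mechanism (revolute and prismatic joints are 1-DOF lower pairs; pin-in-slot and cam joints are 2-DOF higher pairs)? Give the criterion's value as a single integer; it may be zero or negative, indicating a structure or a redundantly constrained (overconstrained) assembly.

M = 2

ground; <1,0,0>
#1 <2,0,0>
C:0↔1 J2 <2,0,1>
#2 <3,0,1>
R:2↔0 J1 <3,1,1>
C:2↔1 J2 <3,1,2>
#3 <4,1,2>
R:3↔0 J1 <4,2,2>
C:3↔2 J2 <4,2,3>
3×3 − 2×2 − 1×3 = 2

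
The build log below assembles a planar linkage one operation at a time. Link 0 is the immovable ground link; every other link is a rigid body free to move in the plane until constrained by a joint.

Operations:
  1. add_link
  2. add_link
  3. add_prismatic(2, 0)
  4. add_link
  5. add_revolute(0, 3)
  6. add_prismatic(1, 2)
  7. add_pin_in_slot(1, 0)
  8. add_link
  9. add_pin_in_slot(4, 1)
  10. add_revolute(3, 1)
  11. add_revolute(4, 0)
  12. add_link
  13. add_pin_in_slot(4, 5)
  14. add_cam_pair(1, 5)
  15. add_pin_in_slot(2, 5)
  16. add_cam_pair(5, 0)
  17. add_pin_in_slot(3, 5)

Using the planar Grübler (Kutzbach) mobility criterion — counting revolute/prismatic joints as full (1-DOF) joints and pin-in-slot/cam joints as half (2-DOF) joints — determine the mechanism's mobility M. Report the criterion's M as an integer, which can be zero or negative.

M = -2

link 0 = ground. State L|J1|J2 = 1|0|0
+link1  2|0|0
+link2  3|0|0
P(2,0) f=1→J1  3|1|0
+link3  4|1|0
R(0,3) f=1→J1  4|2|0
P(1,2) f=1→J1  4|3|0
PS(1,0) f=2→J2  4|3|1
+link4  5|3|1
PS(4,1) f=2→J2  5|3|2
R(3,1) f=1→J1  5|4|2
R(4,0) f=1→J1  5|5|2
+link5  6|5|2
PS(4,5) f=2→J2  6|5|3
C(1,5) f=2→J2  6|5|4
PS(2,5) f=2→J2  6|5|5
C(5,0) f=2→J2  6|5|6
PS(3,5) f=2→J2  6|5|7
M = 3(6−1)−2·5−7 = 15−10−7 = -2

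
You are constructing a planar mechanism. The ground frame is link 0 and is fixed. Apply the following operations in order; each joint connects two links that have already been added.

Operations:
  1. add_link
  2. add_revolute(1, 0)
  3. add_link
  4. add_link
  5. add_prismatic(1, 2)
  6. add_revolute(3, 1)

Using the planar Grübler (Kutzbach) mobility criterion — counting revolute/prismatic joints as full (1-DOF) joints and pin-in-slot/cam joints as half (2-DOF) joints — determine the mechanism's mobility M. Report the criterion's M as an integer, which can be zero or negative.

M = 3

[1;0;0] (link 0 is ground)
L+ [2;0;0]
R(1,0)∈J1 [2;1;0]
L+ [3;1;0]
L+ [4;1;0]
P(1,2)∈J1 [4;2;0]
R(3,1)∈J1 [4;3;0]
mobility = 9 − 6 − 0 = 3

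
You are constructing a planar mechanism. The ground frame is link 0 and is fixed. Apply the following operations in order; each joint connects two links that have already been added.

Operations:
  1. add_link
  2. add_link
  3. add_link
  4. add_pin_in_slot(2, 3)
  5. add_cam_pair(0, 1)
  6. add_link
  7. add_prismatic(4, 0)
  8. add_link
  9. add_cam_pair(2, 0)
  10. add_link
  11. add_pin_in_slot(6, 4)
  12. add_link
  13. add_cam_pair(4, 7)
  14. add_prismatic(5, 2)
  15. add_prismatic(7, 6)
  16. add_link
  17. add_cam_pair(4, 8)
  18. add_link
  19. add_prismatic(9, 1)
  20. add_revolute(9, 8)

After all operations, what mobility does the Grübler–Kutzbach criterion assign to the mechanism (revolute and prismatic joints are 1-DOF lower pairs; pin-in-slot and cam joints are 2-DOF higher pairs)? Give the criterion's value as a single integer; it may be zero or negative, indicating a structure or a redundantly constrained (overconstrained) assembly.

(L,J1,J2)=(1,0,0); link0 fixed
link1: (2,0,0)
link2: (3,0,0)
link3: (4,0,0)
PS 2-3 [J2]: (4,0,1)
C 0-1 [J2]: (4,0,2)
link4: (5,0,2)
P 4-0 [J1]: (5,1,2)
link5: (6,1,2)
C 2-0 [J2]: (6,1,3)
link6: (7,1,3)
PS 6-4 [J2]: (7,1,4)
link7: (8,1,4)
C 4-7 [J2]: (8,1,5)
P 5-2 [J1]: (8,2,5)
P 7-6 [J1]: (8,3,5)
link8: (9,3,5)
C 4-8 [J2]: (9,3,6)
link9: (10,3,6)
P 9-1 [J1]: (10,4,6)
R 9-8 [J1]: (10,5,6)
Grübler: 3·9 − 2·5 − 6 = 11

M = 11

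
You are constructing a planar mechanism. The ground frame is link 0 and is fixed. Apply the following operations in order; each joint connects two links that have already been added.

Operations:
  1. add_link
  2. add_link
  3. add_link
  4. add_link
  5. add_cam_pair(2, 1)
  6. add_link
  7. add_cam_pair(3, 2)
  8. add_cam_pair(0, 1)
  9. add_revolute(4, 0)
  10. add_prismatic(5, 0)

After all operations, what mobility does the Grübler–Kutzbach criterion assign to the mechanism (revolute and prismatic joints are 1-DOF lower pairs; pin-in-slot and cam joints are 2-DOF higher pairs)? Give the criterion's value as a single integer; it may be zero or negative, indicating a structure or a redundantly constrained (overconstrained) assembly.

ground; <1,0,0>
#1 <2,0,0>
#2 <3,0,0>
#3 <4,0,0>
#4 <5,0,0>
C:2↔1 J2 <5,0,1>
#5 <6,0,1>
C:3↔2 J2 <6,0,2>
C:0↔1 J2 <6,0,3>
R:4↔0 J1 <6,1,3>
P:5↔0 J1 <6,2,3>
3×5 − 2×2 − 1×3 = 8

M = 8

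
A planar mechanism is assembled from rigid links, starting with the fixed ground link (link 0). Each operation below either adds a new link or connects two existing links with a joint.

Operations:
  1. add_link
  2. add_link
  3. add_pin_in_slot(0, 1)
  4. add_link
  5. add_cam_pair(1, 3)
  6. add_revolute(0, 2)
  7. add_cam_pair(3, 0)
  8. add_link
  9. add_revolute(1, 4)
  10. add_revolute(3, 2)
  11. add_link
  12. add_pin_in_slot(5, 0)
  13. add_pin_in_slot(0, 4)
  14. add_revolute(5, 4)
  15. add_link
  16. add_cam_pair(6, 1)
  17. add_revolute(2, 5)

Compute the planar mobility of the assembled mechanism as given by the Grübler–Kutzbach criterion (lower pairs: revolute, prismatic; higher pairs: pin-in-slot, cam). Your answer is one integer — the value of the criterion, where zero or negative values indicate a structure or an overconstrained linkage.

link 0 = ground. State L|J1|J2 = 1|0|0
+link1  2|0|0
+link2  3|0|0
PS(0,1) f=2→J2  3|0|1
+link3  4|0|1
C(1,3) f=2→J2  4|0|2
R(0,2) f=1→J1  4|1|2
C(3,0) f=2→J2  4|1|3
+link4  5|1|3
R(1,4) f=1→J1  5|2|3
R(3,2) f=1→J1  5|3|3
+link5  6|3|3
PS(5,0) f=2→J2  6|3|4
PS(0,4) f=2→J2  6|3|5
R(5,4) f=1→J1  6|4|5
+link6  7|4|5
C(6,1) f=2→J2  7|4|6
R(2,5) f=1→J1  7|5|6
M = 3(7−1)−2·5−6 = 18−10−6 = 2

M = 2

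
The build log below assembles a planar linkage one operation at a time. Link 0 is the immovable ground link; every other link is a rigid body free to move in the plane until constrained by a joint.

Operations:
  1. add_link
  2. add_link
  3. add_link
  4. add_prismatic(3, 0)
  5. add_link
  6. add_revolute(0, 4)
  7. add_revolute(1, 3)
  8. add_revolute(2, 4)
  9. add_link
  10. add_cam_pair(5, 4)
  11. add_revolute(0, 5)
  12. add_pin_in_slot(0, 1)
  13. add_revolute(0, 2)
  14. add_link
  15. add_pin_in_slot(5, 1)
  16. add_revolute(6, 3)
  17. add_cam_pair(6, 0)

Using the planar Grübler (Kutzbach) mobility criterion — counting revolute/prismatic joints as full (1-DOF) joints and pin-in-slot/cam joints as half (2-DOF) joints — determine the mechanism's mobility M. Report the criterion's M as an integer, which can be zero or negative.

M = 0

link 0 = ground. State L|J1|J2 = 1|0|0
+link1  2|0|0
+link2  3|0|0
+link3  4|0|0
P(3,0) f=1→J1  4|1|0
+link4  5|1|0
R(0,4) f=1→J1  5|2|0
R(1,3) f=1→J1  5|3|0
R(2,4) f=1→J1  5|4|0
+link5  6|4|0
C(5,4) f=2→J2  6|4|1
R(0,5) f=1→J1  6|5|1
PS(0,1) f=2→J2  6|5|2
R(0,2) f=1→J1  6|6|2
+link6  7|6|2
PS(5,1) f=2→J2  7|6|3
R(6,3) f=1→J1  7|7|3
C(6,0) f=2→J2  7|7|4
M = 3(7−1)−2·7−4 = 18−14−4 = 0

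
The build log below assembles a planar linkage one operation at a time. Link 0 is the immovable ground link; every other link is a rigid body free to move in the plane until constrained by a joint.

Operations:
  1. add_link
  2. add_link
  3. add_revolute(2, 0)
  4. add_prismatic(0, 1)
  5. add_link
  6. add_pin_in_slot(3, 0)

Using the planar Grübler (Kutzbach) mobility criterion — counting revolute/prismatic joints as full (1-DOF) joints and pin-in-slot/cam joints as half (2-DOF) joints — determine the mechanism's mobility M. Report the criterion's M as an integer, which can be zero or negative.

(L,J1,J2)=(1,0,0); link0 fixed
link1: (2,0,0)
link2: (3,0,0)
R 2-0 [J1]: (3,1,0)
P 0-1 [J1]: (3,2,0)
link3: (4,2,0)
PS 3-0 [J2]: (4,2,1)
Grübler: 3·3 − 2·2 − 1 = 4

M = 4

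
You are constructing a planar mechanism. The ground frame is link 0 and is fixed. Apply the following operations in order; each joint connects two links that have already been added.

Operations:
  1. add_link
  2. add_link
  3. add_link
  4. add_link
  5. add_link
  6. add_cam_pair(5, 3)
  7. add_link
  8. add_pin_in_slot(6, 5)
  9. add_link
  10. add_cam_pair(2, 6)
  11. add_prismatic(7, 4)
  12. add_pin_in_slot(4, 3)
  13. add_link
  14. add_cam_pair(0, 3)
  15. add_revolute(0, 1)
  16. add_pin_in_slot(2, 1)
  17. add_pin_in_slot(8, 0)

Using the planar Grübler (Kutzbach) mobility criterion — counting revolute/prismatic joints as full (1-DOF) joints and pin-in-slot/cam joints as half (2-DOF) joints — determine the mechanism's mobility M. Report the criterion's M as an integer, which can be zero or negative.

[1;0;0] (link 0 is ground)
L+ [2;0;0]
L+ [3;0;0]
L+ [4;0;0]
L+ [5;0;0]
L+ [6;0;0]
C(5,3)∈J2 [6;0;1]
L+ [7;0;1]
PS(6,5)∈J2 [7;0;2]
L+ [8;0;2]
C(2,6)∈J2 [8;0;3]
P(7,4)∈J1 [8;1;3]
PS(4,3)∈J2 [8;1;4]
L+ [9;1;4]
C(0,3)∈J2 [9;1;5]
R(0,1)∈J1 [9;2;5]
PS(2,1)∈J2 [9;2;6]
PS(8,0)∈J2 [9;2;7]
mobility = 24 − 4 − 7 = 13

M = 13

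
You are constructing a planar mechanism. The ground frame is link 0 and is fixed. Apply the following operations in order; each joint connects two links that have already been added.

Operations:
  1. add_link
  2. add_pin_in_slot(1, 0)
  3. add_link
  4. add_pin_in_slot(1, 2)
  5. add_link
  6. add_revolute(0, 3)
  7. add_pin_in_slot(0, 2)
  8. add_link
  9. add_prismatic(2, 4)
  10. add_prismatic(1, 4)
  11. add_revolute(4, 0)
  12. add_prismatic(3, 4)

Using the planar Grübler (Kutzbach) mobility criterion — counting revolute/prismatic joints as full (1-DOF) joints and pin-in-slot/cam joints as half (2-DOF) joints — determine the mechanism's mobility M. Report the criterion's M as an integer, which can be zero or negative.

M = -1

ground; <1,0,0>
#1 <2,0,0>
PS:1↔0 J2 <2,0,1>
#2 <3,0,1>
PS:1↔2 J2 <3,0,2>
#3 <4,0,2>
R:0↔3 J1 <4,1,2>
PS:0↔2 J2 <4,1,3>
#4 <5,1,3>
P:2↔4 J1 <5,2,3>
P:1↔4 J1 <5,3,3>
R:4↔0 J1 <5,4,3>
P:3↔4 J1 <5,5,3>
3×4 − 2×5 − 1×3 = -1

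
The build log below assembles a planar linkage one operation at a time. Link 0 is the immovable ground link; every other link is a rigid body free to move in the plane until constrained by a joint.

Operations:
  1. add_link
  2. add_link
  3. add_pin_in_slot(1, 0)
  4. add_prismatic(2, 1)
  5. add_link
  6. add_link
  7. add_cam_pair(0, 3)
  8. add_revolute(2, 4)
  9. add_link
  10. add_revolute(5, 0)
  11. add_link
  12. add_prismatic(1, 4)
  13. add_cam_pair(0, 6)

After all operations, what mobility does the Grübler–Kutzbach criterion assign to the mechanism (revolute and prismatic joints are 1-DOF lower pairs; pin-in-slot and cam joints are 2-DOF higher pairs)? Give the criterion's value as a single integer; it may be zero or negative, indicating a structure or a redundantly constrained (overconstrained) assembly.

link 0 = ground. State L|J1|J2 = 1|0|0
+link1  2|0|0
+link2  3|0|0
PS(1,0) f=2→J2  3|0|1
P(2,1) f=1→J1  3|1|1
+link3  4|1|1
+link4  5|1|1
C(0,3) f=2→J2  5|1|2
R(2,4) f=1→J1  5|2|2
+link5  6|2|2
R(5,0) f=1→J1  6|3|2
+link6  7|3|2
P(1,4) f=1→J1  7|4|2
C(0,6) f=2→J2  7|4|3
M = 3(7−1)−2·4−3 = 18−8−3 = 7

M = 7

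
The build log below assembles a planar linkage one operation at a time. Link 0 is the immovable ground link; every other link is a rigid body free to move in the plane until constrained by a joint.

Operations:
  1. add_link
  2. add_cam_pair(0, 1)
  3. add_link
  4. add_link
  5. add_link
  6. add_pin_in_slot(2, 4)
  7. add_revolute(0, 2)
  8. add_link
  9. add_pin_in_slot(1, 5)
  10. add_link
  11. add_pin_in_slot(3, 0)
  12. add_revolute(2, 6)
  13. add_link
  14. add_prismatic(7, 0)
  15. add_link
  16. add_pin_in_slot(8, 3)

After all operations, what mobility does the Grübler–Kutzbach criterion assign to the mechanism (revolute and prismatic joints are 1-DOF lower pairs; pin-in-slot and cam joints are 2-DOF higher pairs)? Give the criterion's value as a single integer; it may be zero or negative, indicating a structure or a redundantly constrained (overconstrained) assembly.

M = 13

link 0 = ground. State L|J1|J2 = 1|0|0
+link1  2|0|0
C(0,1) f=2→J2  2|0|1
+link2  3|0|1
+link3  4|0|1
+link4  5|0|1
PS(2,4) f=2→J2  5|0|2
R(0,2) f=1→J1  5|1|2
+link5  6|1|2
PS(1,5) f=2→J2  6|1|3
+link6  7|1|3
PS(3,0) f=2→J2  7|1|4
R(2,6) f=1→J1  7|2|4
+link7  8|2|4
P(7,0) f=1→J1  8|3|4
+link8  9|3|4
PS(8,3) f=2→J2  9|3|5
M = 3(9−1)−2·3−5 = 24−6−5 = 13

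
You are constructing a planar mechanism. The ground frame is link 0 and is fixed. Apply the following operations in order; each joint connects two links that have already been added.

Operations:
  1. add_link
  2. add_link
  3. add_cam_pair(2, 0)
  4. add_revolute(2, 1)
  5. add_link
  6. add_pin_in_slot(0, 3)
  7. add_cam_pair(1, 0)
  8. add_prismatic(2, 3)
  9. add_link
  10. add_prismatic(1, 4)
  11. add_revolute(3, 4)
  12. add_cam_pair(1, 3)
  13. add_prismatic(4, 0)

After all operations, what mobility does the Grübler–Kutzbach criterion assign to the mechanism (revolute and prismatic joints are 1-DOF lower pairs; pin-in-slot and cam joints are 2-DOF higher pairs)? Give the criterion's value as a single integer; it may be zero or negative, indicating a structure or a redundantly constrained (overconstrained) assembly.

[1;0;0] (link 0 is ground)
L+ [2;0;0]
L+ [3;0;0]
C(2,0)∈J2 [3;0;1]
R(2,1)∈J1 [3;1;1]
L+ [4;1;1]
PS(0,3)∈J2 [4;1;2]
C(1,0)∈J2 [4;1;3]
P(2,3)∈J1 [4;2;3]
L+ [5;2;3]
P(1,4)∈J1 [5;3;3]
R(3,4)∈J1 [5;4;3]
C(1,3)∈J2 [5;4;4]
P(4,0)∈J1 [5;5;4]
mobility = 12 − 10 − 4 = -2

M = -2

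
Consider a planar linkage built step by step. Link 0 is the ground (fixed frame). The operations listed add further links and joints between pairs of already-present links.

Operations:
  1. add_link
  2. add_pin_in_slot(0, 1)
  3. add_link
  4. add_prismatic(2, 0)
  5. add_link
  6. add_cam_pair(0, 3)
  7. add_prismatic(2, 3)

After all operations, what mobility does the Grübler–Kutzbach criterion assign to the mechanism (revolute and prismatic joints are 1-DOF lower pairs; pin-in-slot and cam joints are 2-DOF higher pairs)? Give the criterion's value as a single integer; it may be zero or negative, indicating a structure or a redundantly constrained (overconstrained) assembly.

M = 3

L=1 J1=0 J2=0
add link → L=2 J1=0 J2=0
PS@0,1 dof=2 J2 → L=2 J1=0 J2=1
add link → L=3 J1=0 J2=1
P@2,0 dof=1 J1 → L=3 J1=1 J2=1
add link → L=4 J1=1 J2=1
C@0,3 dof=2 J2 → L=4 J1=1 J2=2
P@2,3 dof=1 J1 → L=4 J1=2 J2=2
M=3(L−1)−2J1−J2=3·3−2·2−2=3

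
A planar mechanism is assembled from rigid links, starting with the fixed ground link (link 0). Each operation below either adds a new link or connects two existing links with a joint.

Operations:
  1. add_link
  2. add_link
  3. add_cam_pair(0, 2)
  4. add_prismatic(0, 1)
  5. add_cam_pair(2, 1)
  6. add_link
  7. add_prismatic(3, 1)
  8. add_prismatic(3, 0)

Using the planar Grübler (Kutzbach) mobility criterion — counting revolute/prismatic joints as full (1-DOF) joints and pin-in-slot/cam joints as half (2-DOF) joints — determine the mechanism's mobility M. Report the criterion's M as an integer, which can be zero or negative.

M = 1

link 0 = ground. State L|J1|J2 = 1|0|0
+link1  2|0|0
+link2  3|0|0
C(0,2) f=2→J2  3|0|1
P(0,1) f=1→J1  3|1|1
C(2,1) f=2→J2  3|1|2
+link3  4|1|2
P(3,1) f=1→J1  4|2|2
P(3,0) f=1→J1  4|3|2
M = 3(4−1)−2·3−2 = 9−6−2 = 1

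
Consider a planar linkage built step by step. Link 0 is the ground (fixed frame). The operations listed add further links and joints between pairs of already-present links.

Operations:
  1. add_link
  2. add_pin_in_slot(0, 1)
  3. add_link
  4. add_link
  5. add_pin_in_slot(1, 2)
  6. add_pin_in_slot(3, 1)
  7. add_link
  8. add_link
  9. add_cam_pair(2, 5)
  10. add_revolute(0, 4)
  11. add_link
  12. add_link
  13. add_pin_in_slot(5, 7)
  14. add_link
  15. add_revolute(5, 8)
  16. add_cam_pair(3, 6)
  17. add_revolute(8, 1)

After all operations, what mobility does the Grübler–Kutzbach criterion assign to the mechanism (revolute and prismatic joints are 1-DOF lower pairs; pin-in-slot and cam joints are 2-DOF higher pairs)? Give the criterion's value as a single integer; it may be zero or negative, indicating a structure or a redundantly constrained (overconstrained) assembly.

M = 12

(L,J1,J2)=(1,0,0); link0 fixed
link1: (2,0,0)
PS 0-1 [J2]: (2,0,1)
link2: (3,0,1)
link3: (4,0,1)
PS 1-2 [J2]: (4,0,2)
PS 3-1 [J2]: (4,0,3)
link4: (5,0,3)
link5: (6,0,3)
C 2-5 [J2]: (6,0,4)
R 0-4 [J1]: (6,1,4)
link6: (7,1,4)
link7: (8,1,4)
PS 5-7 [J2]: (8,1,5)
link8: (9,1,5)
R 5-8 [J1]: (9,2,5)
C 3-6 [J2]: (9,2,6)
R 8-1 [J1]: (9,3,6)
Grübler: 3·8 − 2·3 − 6 = 12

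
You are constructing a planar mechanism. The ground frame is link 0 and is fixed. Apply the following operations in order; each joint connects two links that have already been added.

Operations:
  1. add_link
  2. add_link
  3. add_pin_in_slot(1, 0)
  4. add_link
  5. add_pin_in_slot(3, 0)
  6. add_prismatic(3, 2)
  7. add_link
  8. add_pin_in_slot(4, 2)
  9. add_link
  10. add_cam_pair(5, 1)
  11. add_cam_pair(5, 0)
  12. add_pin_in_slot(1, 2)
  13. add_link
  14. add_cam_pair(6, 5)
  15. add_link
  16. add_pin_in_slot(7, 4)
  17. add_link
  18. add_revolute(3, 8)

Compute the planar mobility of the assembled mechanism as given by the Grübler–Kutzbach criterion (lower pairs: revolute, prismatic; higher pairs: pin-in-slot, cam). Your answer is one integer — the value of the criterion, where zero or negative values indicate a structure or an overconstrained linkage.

M = 12

[1;0;0] (link 0 is ground)
L+ [2;0;0]
L+ [3;0;0]
PS(1,0)∈J2 [3;0;1]
L+ [4;0;1]
PS(3,0)∈J2 [4;0;2]
P(3,2)∈J1 [4;1;2]
L+ [5;1;2]
PS(4,2)∈J2 [5;1;3]
L+ [6;1;3]
C(5,1)∈J2 [6;1;4]
C(5,0)∈J2 [6;1;5]
PS(1,2)∈J2 [6;1;6]
L+ [7;1;6]
C(6,5)∈J2 [7;1;7]
L+ [8;1;7]
PS(7,4)∈J2 [8;1;8]
L+ [9;1;8]
R(3,8)∈J1 [9;2;8]
mobility = 24 − 4 − 8 = 12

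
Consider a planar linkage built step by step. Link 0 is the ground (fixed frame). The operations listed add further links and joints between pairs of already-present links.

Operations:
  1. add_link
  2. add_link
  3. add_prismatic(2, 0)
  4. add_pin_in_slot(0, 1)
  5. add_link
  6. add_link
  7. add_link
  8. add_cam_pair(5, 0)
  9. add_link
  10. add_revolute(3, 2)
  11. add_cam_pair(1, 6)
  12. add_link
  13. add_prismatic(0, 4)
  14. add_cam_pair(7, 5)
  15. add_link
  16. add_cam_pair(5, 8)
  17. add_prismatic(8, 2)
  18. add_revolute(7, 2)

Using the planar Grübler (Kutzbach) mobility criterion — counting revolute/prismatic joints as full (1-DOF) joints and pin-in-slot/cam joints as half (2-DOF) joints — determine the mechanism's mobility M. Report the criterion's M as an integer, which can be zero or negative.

M = 9

(L,J1,J2)=(1,0,0); link0 fixed
link1: (2,0,0)
link2: (3,0,0)
P 2-0 [J1]: (3,1,0)
PS 0-1 [J2]: (3,1,1)
link3: (4,1,1)
link4: (5,1,1)
link5: (6,1,1)
C 5-0 [J2]: (6,1,2)
link6: (7,1,2)
R 3-2 [J1]: (7,2,2)
C 1-6 [J2]: (7,2,3)
link7: (8,2,3)
P 0-4 [J1]: (8,3,3)
C 7-5 [J2]: (8,3,4)
link8: (9,3,4)
C 5-8 [J2]: (9,3,5)
P 8-2 [J1]: (9,4,5)
R 7-2 [J1]: (9,5,5)
Grübler: 3·8 − 2·5 − 5 = 9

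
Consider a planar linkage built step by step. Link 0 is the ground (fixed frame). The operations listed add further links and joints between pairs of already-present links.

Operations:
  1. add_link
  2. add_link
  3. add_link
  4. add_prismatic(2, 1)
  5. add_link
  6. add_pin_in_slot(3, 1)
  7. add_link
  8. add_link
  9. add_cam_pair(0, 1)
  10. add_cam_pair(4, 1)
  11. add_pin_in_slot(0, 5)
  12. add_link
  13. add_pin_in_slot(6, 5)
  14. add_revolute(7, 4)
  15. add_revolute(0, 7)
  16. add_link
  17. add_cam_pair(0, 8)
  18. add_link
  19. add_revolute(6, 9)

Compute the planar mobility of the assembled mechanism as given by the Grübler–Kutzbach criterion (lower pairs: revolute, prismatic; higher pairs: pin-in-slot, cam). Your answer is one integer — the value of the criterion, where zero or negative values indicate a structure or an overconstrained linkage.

M = 13

(L,J1,J2)=(1,0,0); link0 fixed
link1: (2,0,0)
link2: (3,0,0)
link3: (4,0,0)
P 2-1 [J1]: (4,1,0)
link4: (5,1,0)
PS 3-1 [J2]: (5,1,1)
link5: (6,1,1)
link6: (7,1,1)
C 0-1 [J2]: (7,1,2)
C 4-1 [J2]: (7,1,3)
PS 0-5 [J2]: (7,1,4)
link7: (8,1,4)
PS 6-5 [J2]: (8,1,5)
R 7-4 [J1]: (8,2,5)
R 0-7 [J1]: (8,3,5)
link8: (9,3,5)
C 0-8 [J2]: (9,3,6)
link9: (10,3,6)
R 6-9 [J1]: (10,4,6)
Grübler: 3·9 − 2·4 − 6 = 13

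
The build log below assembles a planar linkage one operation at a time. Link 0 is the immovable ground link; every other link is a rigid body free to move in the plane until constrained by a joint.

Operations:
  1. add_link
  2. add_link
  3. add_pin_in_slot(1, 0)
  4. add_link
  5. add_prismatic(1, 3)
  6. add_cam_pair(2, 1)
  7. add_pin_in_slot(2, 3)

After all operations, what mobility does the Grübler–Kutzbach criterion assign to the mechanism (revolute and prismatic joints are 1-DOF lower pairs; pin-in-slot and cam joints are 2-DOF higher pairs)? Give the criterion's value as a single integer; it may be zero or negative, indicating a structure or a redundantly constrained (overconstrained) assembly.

L=1 J1=0 J2=0
add link → L=2 J1=0 J2=0
add link → L=3 J1=0 J2=0
PS@1,0 dof=2 J2 → L=3 J1=0 J2=1
add link → L=4 J1=0 J2=1
P@1,3 dof=1 J1 → L=4 J1=1 J2=1
C@2,1 dof=2 J2 → L=4 J1=1 J2=2
PS@2,3 dof=2 J2 → L=4 J1=1 J2=3
M=3(L−1)−2J1−J2=3·3−2·1−3=4

M = 4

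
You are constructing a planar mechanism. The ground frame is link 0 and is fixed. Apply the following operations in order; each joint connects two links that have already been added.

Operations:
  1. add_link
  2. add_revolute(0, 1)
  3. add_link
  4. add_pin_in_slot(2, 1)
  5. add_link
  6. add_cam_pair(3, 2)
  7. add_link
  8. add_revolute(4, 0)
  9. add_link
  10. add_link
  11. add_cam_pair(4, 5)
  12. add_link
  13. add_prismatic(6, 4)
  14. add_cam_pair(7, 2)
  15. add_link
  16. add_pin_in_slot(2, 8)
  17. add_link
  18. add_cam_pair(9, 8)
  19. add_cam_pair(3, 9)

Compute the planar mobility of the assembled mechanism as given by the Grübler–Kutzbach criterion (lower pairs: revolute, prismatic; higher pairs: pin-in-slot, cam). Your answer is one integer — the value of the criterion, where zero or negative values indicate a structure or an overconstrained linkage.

M = 14

L=1 J1=0 J2=0
add link → L=2 J1=0 J2=0
R@0,1 dof=1 J1 → L=2 J1=1 J2=0
add link → L=3 J1=1 J2=0
PS@2,1 dof=2 J2 → L=3 J1=1 J2=1
add link → L=4 J1=1 J2=1
C@3,2 dof=2 J2 → L=4 J1=1 J2=2
add link → L=5 J1=1 J2=2
R@4,0 dof=1 J1 → L=5 J1=2 J2=2
add link → L=6 J1=2 J2=2
add link → L=7 J1=2 J2=2
C@4,5 dof=2 J2 → L=7 J1=2 J2=3
add link → L=8 J1=2 J2=3
P@6,4 dof=1 J1 → L=8 J1=3 J2=3
C@7,2 dof=2 J2 → L=8 J1=3 J2=4
add link → L=9 J1=3 J2=4
PS@2,8 dof=2 J2 → L=9 J1=3 J2=5
add link → L=10 J1=3 J2=5
C@9,8 dof=2 J2 → L=10 J1=3 J2=6
C@3,9 dof=2 J2 → L=10 J1=3 J2=7
M=3(L−1)−2J1−J2=3·9−2·3−7=14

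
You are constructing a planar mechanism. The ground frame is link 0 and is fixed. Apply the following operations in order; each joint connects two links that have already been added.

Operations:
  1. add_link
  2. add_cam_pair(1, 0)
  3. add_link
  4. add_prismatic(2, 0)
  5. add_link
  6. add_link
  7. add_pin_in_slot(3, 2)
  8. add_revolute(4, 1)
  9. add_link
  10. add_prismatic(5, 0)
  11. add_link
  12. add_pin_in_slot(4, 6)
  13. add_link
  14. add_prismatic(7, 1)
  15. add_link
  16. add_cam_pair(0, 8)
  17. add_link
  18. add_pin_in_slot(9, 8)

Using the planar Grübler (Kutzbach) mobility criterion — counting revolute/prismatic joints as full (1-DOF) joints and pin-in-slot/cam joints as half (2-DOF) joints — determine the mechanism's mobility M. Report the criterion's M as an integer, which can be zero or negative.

[1;0;0] (link 0 is ground)
L+ [2;0;0]
C(1,0)∈J2 [2;0;1]
L+ [3;0;1]
P(2,0)∈J1 [3;1;1]
L+ [4;1;1]
L+ [5;1;1]
PS(3,2)∈J2 [5;1;2]
R(4,1)∈J1 [5;2;2]
L+ [6;2;2]
P(5,0)∈J1 [6;3;2]
L+ [7;3;2]
PS(4,6)∈J2 [7;3;3]
L+ [8;3;3]
P(7,1)∈J1 [8;4;3]
L+ [9;4;3]
C(0,8)∈J2 [9;4;4]
L+ [10;4;4]
PS(9,8)∈J2 [10;4;5]
mobility = 27 − 8 − 5 = 14

M = 14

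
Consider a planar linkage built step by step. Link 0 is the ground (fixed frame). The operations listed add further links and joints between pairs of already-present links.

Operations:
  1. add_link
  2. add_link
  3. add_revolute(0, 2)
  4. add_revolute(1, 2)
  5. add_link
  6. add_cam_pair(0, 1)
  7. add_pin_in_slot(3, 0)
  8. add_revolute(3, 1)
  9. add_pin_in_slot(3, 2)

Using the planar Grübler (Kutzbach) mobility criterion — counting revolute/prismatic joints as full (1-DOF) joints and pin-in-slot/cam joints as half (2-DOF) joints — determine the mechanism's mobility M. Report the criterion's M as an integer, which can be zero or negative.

M = 0

[1;0;0] (link 0 is ground)
L+ [2;0;0]
L+ [3;0;0]
R(0,2)∈J1 [3;1;0]
R(1,2)∈J1 [3;2;0]
L+ [4;2;0]
C(0,1)∈J2 [4;2;1]
PS(3,0)∈J2 [4;2;2]
R(3,1)∈J1 [4;3;2]
PS(3,2)∈J2 [4;3;3]
mobility = 9 − 6 − 3 = 0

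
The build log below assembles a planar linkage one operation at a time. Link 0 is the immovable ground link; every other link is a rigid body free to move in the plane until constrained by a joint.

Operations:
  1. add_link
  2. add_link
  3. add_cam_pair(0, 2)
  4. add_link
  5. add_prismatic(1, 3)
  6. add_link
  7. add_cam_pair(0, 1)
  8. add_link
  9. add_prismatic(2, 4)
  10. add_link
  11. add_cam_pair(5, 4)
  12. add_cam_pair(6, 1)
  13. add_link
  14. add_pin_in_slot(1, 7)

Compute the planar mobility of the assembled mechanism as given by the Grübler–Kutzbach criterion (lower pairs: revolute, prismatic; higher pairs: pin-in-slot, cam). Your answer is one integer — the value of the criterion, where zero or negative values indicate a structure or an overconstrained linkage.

M = 12

link 0 = ground. State L|J1|J2 = 1|0|0
+link1  2|0|0
+link2  3|0|0
C(0,2) f=2→J2  3|0|1
+link3  4|0|1
P(1,3) f=1→J1  4|1|1
+link4  5|1|1
C(0,1) f=2→J2  5|1|2
+link5  6|1|2
P(2,4) f=1→J1  6|2|2
+link6  7|2|2
C(5,4) f=2→J2  7|2|3
C(6,1) f=2→J2  7|2|4
+link7  8|2|4
PS(1,7) f=2→J2  8|2|5
M = 3(8−1)−2·2−5 = 21−4−5 = 12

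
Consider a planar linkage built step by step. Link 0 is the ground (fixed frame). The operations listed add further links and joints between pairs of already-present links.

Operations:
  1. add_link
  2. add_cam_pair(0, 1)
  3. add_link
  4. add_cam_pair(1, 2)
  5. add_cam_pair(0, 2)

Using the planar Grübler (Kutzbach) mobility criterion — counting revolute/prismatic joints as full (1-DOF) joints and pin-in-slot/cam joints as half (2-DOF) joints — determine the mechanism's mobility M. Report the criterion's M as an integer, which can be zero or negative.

link 0 = ground. State L|J1|J2 = 1|0|0
+link1  2|0|0
C(0,1) f=2→J2  2|0|1
+link2  3|0|1
C(1,2) f=2→J2  3|0|2
C(0,2) f=2→J2  3|0|3
M = 3(3−1)−2·0−3 = 6−0−3 = 3

M = 3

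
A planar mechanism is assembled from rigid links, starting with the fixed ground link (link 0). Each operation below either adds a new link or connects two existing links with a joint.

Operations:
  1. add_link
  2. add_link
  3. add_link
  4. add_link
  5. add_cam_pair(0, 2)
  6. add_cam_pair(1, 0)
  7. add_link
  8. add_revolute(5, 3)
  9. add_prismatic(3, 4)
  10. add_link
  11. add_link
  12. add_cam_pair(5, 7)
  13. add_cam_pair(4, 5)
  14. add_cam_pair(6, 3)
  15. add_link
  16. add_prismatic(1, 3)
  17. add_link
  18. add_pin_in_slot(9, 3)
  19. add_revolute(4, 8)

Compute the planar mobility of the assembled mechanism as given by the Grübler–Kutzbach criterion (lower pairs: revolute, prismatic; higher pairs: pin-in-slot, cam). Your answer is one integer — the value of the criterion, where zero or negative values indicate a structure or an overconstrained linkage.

ground; <1,0,0>
#1 <2,0,0>
#2 <3,0,0>
#3 <4,0,0>
#4 <5,0,0>
C:0↔2 J2 <5,0,1>
C:1↔0 J2 <5,0,2>
#5 <6,0,2>
R:5↔3 J1 <6,1,2>
P:3↔4 J1 <6,2,2>
#6 <7,2,2>
#7 <8,2,2>
C:5↔7 J2 <8,2,3>
C:4↔5 J2 <8,2,4>
C:6↔3 J2 <8,2,5>
#8 <9,2,5>
P:1↔3 J1 <9,3,5>
#9 <10,3,5>
PS:9↔3 J2 <10,3,6>
R:4↔8 J1 <10,4,6>
3×9 − 2×4 − 1×6 = 13

M = 13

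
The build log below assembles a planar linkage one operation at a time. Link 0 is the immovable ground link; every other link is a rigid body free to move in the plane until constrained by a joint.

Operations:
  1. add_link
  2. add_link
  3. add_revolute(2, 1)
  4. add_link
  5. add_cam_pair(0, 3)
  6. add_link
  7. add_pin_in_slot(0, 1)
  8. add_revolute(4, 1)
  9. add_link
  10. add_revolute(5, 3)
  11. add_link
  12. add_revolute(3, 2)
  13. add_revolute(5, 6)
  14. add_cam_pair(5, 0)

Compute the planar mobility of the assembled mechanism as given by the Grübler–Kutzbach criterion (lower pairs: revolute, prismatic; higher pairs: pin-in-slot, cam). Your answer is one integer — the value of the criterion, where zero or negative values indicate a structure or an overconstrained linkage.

M = 5

(L,J1,J2)=(1,0,0); link0 fixed
link1: (2,0,0)
link2: (3,0,0)
R 2-1 [J1]: (3,1,0)
link3: (4,1,0)
C 0-3 [J2]: (4,1,1)
link4: (5,1,1)
PS 0-1 [J2]: (5,1,2)
R 4-1 [J1]: (5,2,2)
link5: (6,2,2)
R 5-3 [J1]: (6,3,2)
link6: (7,3,2)
R 3-2 [J1]: (7,4,2)
R 5-6 [J1]: (7,5,2)
C 5-0 [J2]: (7,5,3)
Grübler: 3·6 − 2·5 − 3 = 5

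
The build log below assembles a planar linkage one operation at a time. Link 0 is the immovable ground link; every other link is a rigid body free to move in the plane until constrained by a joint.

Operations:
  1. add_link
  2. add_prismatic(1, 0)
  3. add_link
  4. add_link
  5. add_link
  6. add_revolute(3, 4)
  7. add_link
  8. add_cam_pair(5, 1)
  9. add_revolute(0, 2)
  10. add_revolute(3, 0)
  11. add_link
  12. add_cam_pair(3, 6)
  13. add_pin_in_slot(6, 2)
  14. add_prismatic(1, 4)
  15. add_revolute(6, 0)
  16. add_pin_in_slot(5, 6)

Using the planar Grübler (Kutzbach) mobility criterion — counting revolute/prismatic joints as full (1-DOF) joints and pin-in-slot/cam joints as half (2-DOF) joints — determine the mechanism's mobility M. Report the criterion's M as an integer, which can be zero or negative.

(L,J1,J2)=(1,0,0); link0 fixed
link1: (2,0,0)
P 1-0 [J1]: (2,1,0)
link2: (3,1,0)
link3: (4,1,0)
link4: (5,1,0)
R 3-4 [J1]: (5,2,0)
link5: (6,2,0)
C 5-1 [J2]: (6,2,1)
R 0-2 [J1]: (6,3,1)
R 3-0 [J1]: (6,4,1)
link6: (7,4,1)
C 3-6 [J2]: (7,4,2)
PS 6-2 [J2]: (7,4,3)
P 1-4 [J1]: (7,5,3)
R 6-0 [J1]: (7,6,3)
PS 5-6 [J2]: (7,6,4)
Grübler: 3·6 − 2·6 − 4 = 2

M = 2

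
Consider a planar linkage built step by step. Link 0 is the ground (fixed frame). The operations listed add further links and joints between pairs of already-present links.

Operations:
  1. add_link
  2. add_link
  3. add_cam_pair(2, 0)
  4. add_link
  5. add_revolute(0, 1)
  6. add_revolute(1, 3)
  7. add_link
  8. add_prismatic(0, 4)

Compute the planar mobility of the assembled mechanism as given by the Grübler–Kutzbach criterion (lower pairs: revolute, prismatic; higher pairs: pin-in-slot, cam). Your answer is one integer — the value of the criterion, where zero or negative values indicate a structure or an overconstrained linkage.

[1;0;0] (link 0 is ground)
L+ [2;0;0]
L+ [3;0;0]
C(2,0)∈J2 [3;0;1]
L+ [4;0;1]
R(0,1)∈J1 [4;1;1]
R(1,3)∈J1 [4;2;1]
L+ [5;2;1]
P(0,4)∈J1 [5;3;1]
mobility = 12 − 6 − 1 = 5

M = 5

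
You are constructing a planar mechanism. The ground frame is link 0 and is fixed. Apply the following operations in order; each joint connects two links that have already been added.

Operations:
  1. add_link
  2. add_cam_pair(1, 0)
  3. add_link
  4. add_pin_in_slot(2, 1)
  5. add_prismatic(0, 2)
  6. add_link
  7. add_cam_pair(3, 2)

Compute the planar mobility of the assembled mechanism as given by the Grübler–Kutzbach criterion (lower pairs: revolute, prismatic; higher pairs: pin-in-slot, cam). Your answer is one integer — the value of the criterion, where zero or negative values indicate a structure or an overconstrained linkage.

(L,J1,J2)=(1,0,0); link0 fixed
link1: (2,0,0)
C 1-0 [J2]: (2,0,1)
link2: (3,0,1)
PS 2-1 [J2]: (3,0,2)
P 0-2 [J1]: (3,1,2)
link3: (4,1,2)
C 3-2 [J2]: (4,1,3)
Grübler: 3·3 − 2·1 − 3 = 4

M = 4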